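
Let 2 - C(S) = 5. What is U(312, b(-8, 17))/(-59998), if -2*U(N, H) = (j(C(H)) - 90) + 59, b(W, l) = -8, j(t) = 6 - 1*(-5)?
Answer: -5/29999 ≈ -0.00016667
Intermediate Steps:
C(S) = -3 (C(S) = 2 - 1*5 = 2 - 5 = -3)
j(t) = 11 (j(t) = 6 + 5 = 11)
U(N, H) = 10 (U(N, H) = -((11 - 90) + 59)/2 = -(-79 + 59)/2 = -1/2*(-20) = 10)
U(312, b(-8, 17))/(-59998) = 10/(-59998) = 10*(-1/59998) = -5/29999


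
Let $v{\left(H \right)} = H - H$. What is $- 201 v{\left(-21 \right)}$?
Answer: $0$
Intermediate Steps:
$v{\left(H \right)} = 0$
$- 201 v{\left(-21 \right)} = \left(-201\right) 0 = 0$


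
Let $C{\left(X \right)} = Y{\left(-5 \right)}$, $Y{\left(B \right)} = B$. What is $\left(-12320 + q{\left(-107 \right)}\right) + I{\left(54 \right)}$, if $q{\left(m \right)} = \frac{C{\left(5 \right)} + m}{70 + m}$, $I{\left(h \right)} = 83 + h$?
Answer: $- \frac{450659}{37} \approx -12180.0$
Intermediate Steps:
$C{\left(X \right)} = -5$
$q{\left(m \right)} = \frac{-5 + m}{70 + m}$
$\left(-12320 + q{\left(-107 \right)}\right) + I{\left(54 \right)} = \left(-12320 + \frac{-5 - 107}{70 - 107}\right) + \left(83 + 54\right) = \left(-12320 + \frac{1}{-37} \left(-112\right)\right) + 137 = \left(-12320 - - \frac{112}{37}\right) + 137 = \left(-12320 + \frac{112}{37}\right) + 137 = - \frac{455728}{37} + 137 = - \frac{450659}{37}$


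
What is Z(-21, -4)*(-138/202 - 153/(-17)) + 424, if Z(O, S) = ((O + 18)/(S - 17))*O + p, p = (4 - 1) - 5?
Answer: 38624/101 ≈ 382.42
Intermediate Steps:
p = -2 (p = 3 - 5 = -2)
Z(O, S) = -2 + O*(18 + O)/(-17 + S) (Z(O, S) = ((O + 18)/(S - 17))*O - 2 = ((18 + O)/(-17 + S))*O - 2 = O*(18 + O)/(-17 + S) - 2 = -2 + O*(18 + O)/(-17 + S))
Z(-21, -4)*(-138/202 - 153/(-17)) + 424 = ((34 + (-21)² - 2*(-4) + 18*(-21))/(-17 - 4))*(-138/202 - 153/(-17)) + 424 = ((34 + 441 + 8 - 378)/(-21))*(-138*1/202 - 153*(-1/17)) + 424 = (-1/21*105)*(-69/101 + 9) + 424 = -5*840/101 + 424 = -4200/101 + 424 = 38624/101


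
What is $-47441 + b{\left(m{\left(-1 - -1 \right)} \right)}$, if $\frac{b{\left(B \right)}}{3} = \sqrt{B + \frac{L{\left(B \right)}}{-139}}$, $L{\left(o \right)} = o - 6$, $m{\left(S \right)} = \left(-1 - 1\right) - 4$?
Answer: $-47441 + \frac{3 i \sqrt{114258}}{139} \approx -47441.0 + 7.2954 i$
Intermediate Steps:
$m{\left(S \right)} = -6$ ($m{\left(S \right)} = -2 - 4 = -6$)
$L{\left(o \right)} = -6 + o$ ($L{\left(o \right)} = o - 6 = -6 + o$)
$b{\left(B \right)} = 3 \sqrt{\frac{6}{139} + \frac{138 B}{139}}$ ($b{\left(B \right)} = 3 \sqrt{B + \frac{-6 + B}{-139}} = 3 \sqrt{B + \left(-6 + B\right) \left(- \frac{1}{139}\right)} = 3 \sqrt{B - \left(- \frac{6}{139} + \frac{B}{139}\right)} = 3 \sqrt{\frac{6}{139} + \frac{138 B}{139}}$)
$-47441 + b{\left(m{\left(-1 - -1 \right)} \right)} = -47441 + \frac{3 \sqrt{834 + 19182 \left(-6\right)}}{139} = -47441 + \frac{3 \sqrt{834 - 115092}}{139} = -47441 + \frac{3 \sqrt{-114258}}{139} = -47441 + \frac{3 i \sqrt{114258}}{139}$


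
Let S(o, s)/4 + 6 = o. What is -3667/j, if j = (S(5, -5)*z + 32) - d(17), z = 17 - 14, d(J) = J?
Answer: -3667/3 ≈ -1222.3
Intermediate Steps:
S(o, s) = -24 + 4*o
z = 3
j = 3 (j = ((-24 + 4*5)*3 + 32) - 1*17 = ((-24 + 20)*3 + 32) - 17 = (-4*3 + 32) - 17 = (-12 + 32) - 17 = 20 - 17 = 3)
-3667/j = -3667/3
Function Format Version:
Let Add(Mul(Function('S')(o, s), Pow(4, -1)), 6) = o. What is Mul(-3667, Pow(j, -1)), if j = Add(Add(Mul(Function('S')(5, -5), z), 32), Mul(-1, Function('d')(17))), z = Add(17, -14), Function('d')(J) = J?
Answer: Rational(-3667, 3) ≈ -1222.3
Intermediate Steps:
Function('S')(o, s) = Add(-24, Mul(4, o))
z = 3
j = 3 (j = Add(Add(Mul(Add(-24, Mul(4, 5)), 3), 32), Mul(-1, 17)) = Add(Add(Mul(Add(-24, 20), 3), 32), -17) = Add(Add(Mul(-4, 3), 32), -17) = Add(Add(-12, 32), -17) = Add(20, -17) = 3)
Mul(-3667, Pow(j, -1)) = Mul(-3667, Pow(3, -1)) = Mul(-3667, Rational(1, 3)) = Rational(-3667, 3)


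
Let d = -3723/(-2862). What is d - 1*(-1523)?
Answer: 1454183/954 ≈ 1524.3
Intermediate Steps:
d = 1241/954 (d = -3723*(-1/2862) = 1241/954 ≈ 1.3008)
d - 1*(-1523) = 1241/954 - 1*(-1523) = 1241/954 + 1523 = 1454183/954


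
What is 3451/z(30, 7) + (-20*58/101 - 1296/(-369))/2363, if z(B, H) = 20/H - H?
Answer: -8151090455/9785183 ≈ -833.00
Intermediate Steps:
z(B, H) = -H + 20/H
3451/z(30, 7) + (-20*58/101 - 1296/(-369))/2363 = 3451/(-1*7 + 20/7) + (-20*58/101 - 1296/(-369))/2363 = 3451/(-7 + 20*(1/7)) + (-1160*1/101 - 1296*(-1/369))*(1/2363) = 3451/(-7 + 20/7) + (-1160/101 + 144/41)*(1/2363) = 3451/(-29/7) - 33016/4141*1/2363 = 3451*(-7/29) - 33016/9785183 = -833 - 33016/9785183 = -8151090455/9785183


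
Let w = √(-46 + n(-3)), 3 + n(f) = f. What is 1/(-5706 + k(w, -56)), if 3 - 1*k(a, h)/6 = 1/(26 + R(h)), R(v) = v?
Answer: -5/28439 ≈ -0.00017581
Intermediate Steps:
n(f) = -3 + f
w = 2*I*√13 (w = √(-46 + (-3 - 3)) = √(-46 - 6) = √(-52) = 2*I*√13 ≈ 7.2111*I)
k(a, h) = 18 - 6/(26 + h)
1/(-5706 + k(w, -56)) = 1/(-5706 + 6*(77 + 3*(-56))/(26 - 56)) = 1/(-5706 + 6*(77 - 168)/(-30)) = 1/(-5706 + 6*(-1/30)*(-91)) = 1/(-5706 + 91/5) = 1/(-28439/5) = -5/28439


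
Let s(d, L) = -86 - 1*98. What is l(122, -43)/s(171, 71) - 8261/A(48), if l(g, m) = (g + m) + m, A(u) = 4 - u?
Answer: 17255/92 ≈ 187.55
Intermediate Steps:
s(d, L) = -184 (s(d, L) = -86 - 98 = -184)
l(g, m) = g + 2*m
l(122, -43)/s(171, 71) - 8261/A(48) = (122 + 2*(-43))/(-184) - 8261/(4 - 1*48) = (122 - 86)*(-1/184) - 8261/(4 - 48) = 36*(-1/184) - 8261/(-44) = -9/46 - 8261*(-1/44) = -9/46 + 751/4 = 17255/92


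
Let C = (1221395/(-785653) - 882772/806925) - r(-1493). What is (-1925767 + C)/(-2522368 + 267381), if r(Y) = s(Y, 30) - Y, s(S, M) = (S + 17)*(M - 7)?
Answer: 1200291523615627291/1429578429521763675 ≈ 0.83961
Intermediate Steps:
s(S, M) = (-7 + M)*(17 + S) (s(S, M) = (17 + S)*(-7 + M) = (-7 + M)*(17 + S))
r(Y) = 391 + 22*Y (r(Y) = (-119 - 7*Y + 17*30 + 30*Y) - Y = (-119 - 7*Y + 510 + 30*Y) - Y = (391 + 23*Y) - Y = 391 + 22*Y)
C = 20573591564565884/633963047025 (C = (1221395/(-785653) - 882772/806925) - (391 + 22*(-1493)) = (1221395*(-1/785653) - 882772*1/806925) - (391 - 32846) = (-1221395/785653 - 882772/806925) - 1*(-32455) = -1679126630491/633963047025 + 32455 = 20573591564565884/633963047025 ≈ 32452.)
(-1925767 + C)/(-2522368 + 267381) = (-1925767 + 20573591564565884/633963047025)/(-2522368 + 267381) = -1200291523615627291/633963047025/(-2254987) = -1200291523615627291/633963047025*(-1/2254987) = 1200291523615627291/1429578429521763675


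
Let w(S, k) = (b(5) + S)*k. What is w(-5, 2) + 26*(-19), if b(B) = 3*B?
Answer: -474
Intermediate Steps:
w(S, k) = k*(15 + S) (w(S, k) = (3*5 + S)*k = (15 + S)*k = k*(15 + S))
w(-5, 2) + 26*(-19) = 2*(15 - 5) + 26*(-19) = 2*10 - 494 = 20 - 494 = -474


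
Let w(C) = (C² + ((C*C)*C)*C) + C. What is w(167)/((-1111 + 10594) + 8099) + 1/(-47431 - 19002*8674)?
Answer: 112053349026552713/2532862225511 ≈ 44240.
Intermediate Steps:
w(C) = C + C² + C⁴ (w(C) = (C² + (C²*C)*C) + C = (C² + C³*C) + C = (C² + C⁴) + C = C + C² + C⁴)
w(167)/((-1111 + 10594) + 8099) + 1/(-47431 - 19002*8674) = (167*(1 + 167 + 167³))/((-1111 + 10594) + 8099) + 1/(-47431 - 19002*8674) = (167*(1 + 167 + 4657463))/(9483 + 8099) + (1/8674)/(-66433) = (167*4657631)/17582 - 1/66433*1/8674 = 777824377*(1/17582) - 1/576239842 = 777824377/17582 - 1/576239842 = 112053349026552713/2532862225511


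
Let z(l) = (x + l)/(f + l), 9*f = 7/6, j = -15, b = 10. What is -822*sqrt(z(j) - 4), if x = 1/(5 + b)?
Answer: -1644*I*sqrt(12073105)/4015 ≈ -1422.7*I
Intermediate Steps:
x = 1/15 (x = 1/(5 + 10) = 1/15 ≈ 0.066667)
f = 7/54 (f = (7/6)/9 = (7*(1/6))/9 = (1/9)*(7/6) = 7/54 ≈ 0.12963)
z(l) = (1/15 + l)/(7/54 + l)
-822*sqrt(z(j) - 4) = -822*sqrt(18*(1 + 15*(-15))/(5*(7 + 54*(-15))) - 4) = -822*sqrt(18*(1 - 225)/(5*(7 - 810)) - 4) = -822*sqrt((18/5)*(-224)/(-803) - 4) = -822*sqrt((18/5)*(-1/803)*(-224) - 4) = -822*sqrt(4032/4015 - 4) = -1644*I*sqrt(12073105)/4015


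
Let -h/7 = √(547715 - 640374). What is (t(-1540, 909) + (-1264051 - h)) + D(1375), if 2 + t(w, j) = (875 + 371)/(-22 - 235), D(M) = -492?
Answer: -324989311/257 + 49*I*√1891 ≈ -1.2646e+6 + 2130.8*I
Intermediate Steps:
t(w, j) = -1760/257 (t(w, j) = -2 + (875 + 371)/(-22 - 235) = -2 + 1246/(-257) = -2 + 1246*(-1/257) = -2 - 1246/257 = -1760/257)
h = -49*I*√1891 (h = -7*√(547715 - 640374) = -49*I*√1891 ≈ -2130.8*I)
(t(-1540, 909) + (-1264051 - h)) + D(1375) = (-1760/257 + (-1264051 - (-49)*I*√1891)) - 492 = (-1760/257 + (-1264051 + 49*I*√1891)) - 492 = (-324862867/257 + 49*I*√1891) - 492 = -324989311/257 + 49*I*√1891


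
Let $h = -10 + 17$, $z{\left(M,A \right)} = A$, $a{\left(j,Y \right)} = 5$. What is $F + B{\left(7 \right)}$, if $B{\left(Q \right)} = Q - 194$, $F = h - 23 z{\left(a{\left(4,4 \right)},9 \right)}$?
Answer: $-387$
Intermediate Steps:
$h = 7$
$F = -200$ ($F = 7 - 207 = -200$)
$B{\left(Q \right)} = -194 + Q$
$F + B{\left(7 \right)} = -200 + \left(-194 + 7\right) = -200 - 187 = -387$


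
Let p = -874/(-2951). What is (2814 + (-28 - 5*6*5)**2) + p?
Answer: 101804472/2951 ≈ 34498.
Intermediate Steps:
p = 874/2951 (p = -874*(-1/2951) = 874/2951 ≈ 0.29617)
(2814 + (-28 - 5*6*5)**2) + p = (2814 + (-28 - 5*6*5)**2) + 874/2951 = (2814 + (-28 - 30*5)**2) + 874/2951 = (2814 + (-28 - 150)**2) + 874/2951 = (2814 + (-178)**2) + 874/2951 = (2814 + 31684) + 874/2951 = 34498 + 874/2951 = 101804472/2951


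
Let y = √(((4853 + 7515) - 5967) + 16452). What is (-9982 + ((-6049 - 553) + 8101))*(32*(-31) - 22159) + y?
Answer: 196389933 + √22853 ≈ 1.9639e+8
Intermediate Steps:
y = √22853 (y = √((12368 - 5967) + 16452) = √(6401 + 16452) = √22853 ≈ 151.17)
(-9982 + ((-6049 - 553) + 8101))*(32*(-31) - 22159) + y = (-9982 + ((-6049 - 553) + 8101))*(32*(-31) - 22159) + √22853 = (-9982 + (-6602 + 8101))*(-992 - 22159) + √22853 = (-9982 + 1499)*(-23151) + √22853 = -8483*(-23151) + √22853 = 196389933 + √22853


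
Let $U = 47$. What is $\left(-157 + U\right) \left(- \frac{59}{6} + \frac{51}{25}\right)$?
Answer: $\frac{12859}{15} \approx 857.27$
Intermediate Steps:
$\left(-157 + U\right) \left(- \frac{59}{6} + \frac{51}{25}\right) = \left(-157 + 47\right) \left(- \frac{59}{6} + \frac{51}{25}\right) = - 110 \left(\left(-59\right) \frac{1}{6} + 51 \cdot \frac{1}{25}\right) = - 110 \left(- \frac{59}{6} + \frac{51}{25}\right) = \left(-110\right) \left(- \frac{1169}{150}\right) = \frac{12859}{15}$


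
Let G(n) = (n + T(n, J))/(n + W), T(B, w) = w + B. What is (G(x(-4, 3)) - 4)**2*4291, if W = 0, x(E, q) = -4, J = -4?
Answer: 4291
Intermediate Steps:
T(B, w) = B + w
G(n) = (-4 + 2*n)/n (G(n) = (n + (n - 4))/(n + 0) = (n + (-4 + n))/n = (-4 + 2*n)/n)
(G(x(-4, 3)) - 4)**2*4291 = ((2 - 4/(-4)) - 4)**2*4291 = ((2 - 4*(-1/4)) - 4)**2*4291 = ((2 + 1) - 4)**2*4291 = (3 - 4)**2*4291 = (-1)**2*4291 = 1*4291 = 4291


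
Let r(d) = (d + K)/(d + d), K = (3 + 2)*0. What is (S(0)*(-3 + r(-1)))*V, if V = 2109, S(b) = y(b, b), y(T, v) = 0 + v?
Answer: 0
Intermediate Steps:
y(T, v) = v
S(b) = b
K = 0 (K = 5*0 = 0)
r(d) = 1/2 (r(d) = (d + 0)/(d + d) = d/((2*d)) = d*(1/(2*d)) = 1/2)
(S(0)*(-3 + r(-1)))*V = (0*(-3 + 1/2))*2109 = (0*(-5/2))*2109 = 0*2109 = 0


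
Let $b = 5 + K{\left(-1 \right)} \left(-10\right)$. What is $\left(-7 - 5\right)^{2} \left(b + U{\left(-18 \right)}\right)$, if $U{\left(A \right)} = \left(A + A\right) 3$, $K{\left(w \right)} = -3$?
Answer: $-10512$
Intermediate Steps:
$U{\left(A \right)} = 6 A$ ($U{\left(A \right)} = 2 A 3 = 6 A$)
$b = 35$ ($b = 5 - -30 = 5 + 30 = 35$)
$\left(-7 - 5\right)^{2} \left(b + U{\left(-18 \right)}\right) = \left(-7 - 5\right)^{2} \left(35 + 6 \left(-18\right)\right) = \left(-12\right)^{2} \left(35 - 108\right) = 144 \left(-73\right) = -10512$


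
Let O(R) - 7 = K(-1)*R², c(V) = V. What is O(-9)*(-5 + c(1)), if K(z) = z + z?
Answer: 620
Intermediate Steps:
K(z) = 2*z
O(R) = 7 - 2*R² (O(R) = 7 + (2*(-1))*R² = 7 - 2*R²)
O(-9)*(-5 + c(1)) = (7 - 2*(-9)²)*(-5 + 1) = (7 - 2*81)*(-4) = (7 - 162)*(-4) = -155*(-4) = 620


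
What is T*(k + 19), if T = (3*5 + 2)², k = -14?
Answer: 1445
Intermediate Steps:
T = 289 (T = (15 + 2)² = 17² = 289)
T*(k + 19) = 289*(-14 + 19) = 289*5 = 1445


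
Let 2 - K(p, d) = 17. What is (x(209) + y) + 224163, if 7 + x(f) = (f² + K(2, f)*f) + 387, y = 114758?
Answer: 379847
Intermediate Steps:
K(p, d) = -15 (K(p, d) = 2 - 1*17 = 2 - 17 = -15)
x(f) = 380 + f² - 15*f (x(f) = -7 + ((f² - 15*f) + 387) = -7 + (387 + f² - 15*f) = 380 + f² - 15*f)
(x(209) + y) + 224163 = ((380 + 209² - 15*209) + 114758) + 224163 = ((380 + 43681 - 3135) + 114758) + 224163 = (40926 + 114758) + 224163 = 155684 + 224163 = 379847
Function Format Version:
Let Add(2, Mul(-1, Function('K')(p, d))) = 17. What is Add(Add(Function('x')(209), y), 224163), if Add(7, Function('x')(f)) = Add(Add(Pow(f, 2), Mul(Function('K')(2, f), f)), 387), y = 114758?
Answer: 379847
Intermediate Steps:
Function('K')(p, d) = -15 (Function('K')(p, d) = Add(2, Mul(-1, 17)) = Add(2, -17) = -15)
Function('x')(f) = Add(380, Pow(f, 2), Mul(-15, f)) (Function('x')(f) = Add(-7, Add(Add(Pow(f, 2), Mul(-15, f)), 387)) = Add(-7, Add(387, Pow(f, 2), Mul(-15, f))) = Add(380, Pow(f, 2), Mul(-15, f)))
Add(Add(Function('x')(209), y), 224163) = Add(Add(Add(380, Pow(209, 2), Mul(-15, 209)), 114758), 224163) = Add(Add(Add(380, 43681, -3135), 114758), 224163) = Add(Add(40926, 114758), 224163) = Add(155684, 224163) = 379847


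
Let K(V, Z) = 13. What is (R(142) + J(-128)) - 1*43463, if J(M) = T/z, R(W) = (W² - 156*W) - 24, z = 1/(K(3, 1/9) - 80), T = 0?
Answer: -45475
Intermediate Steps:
z = -1/67 (z = 1/(13 - 80) = 1/(-67) = -1/67 ≈ -0.014925)
R(W) = -24 + W² - 156*W
J(M) = 0 (J(M) = 0/(-1/67) = 0*(-67) = 0)
(R(142) + J(-128)) - 1*43463 = ((-24 + 142² - 156*142) + 0) - 1*43463 = ((-24 + 20164 - 22152) + 0) - 43463 = (-2012 + 0) - 43463 = -2012 - 43463 = -45475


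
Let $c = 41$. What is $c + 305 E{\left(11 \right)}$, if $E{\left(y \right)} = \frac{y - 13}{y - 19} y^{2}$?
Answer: $\frac{37069}{4} \approx 9267.3$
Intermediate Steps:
$E{\left(y \right)} = \frac{y^{2} \left(-13 + y\right)}{-19 + y}$ ($E{\left(y \right)} = \frac{-13 + y}{-19 + y} y^{2} = \frac{y^{2} \left(-13 + y\right)}{-19 + y}$)
$c + 305 E{\left(11 \right)} = 41 + 305 \frac{11^{2} \left(-13 + 11\right)}{-19 + 11} = 41 + 305 \cdot 121 \frac{1}{-8} \left(-2\right) = 41 + 305 \cdot 121 \left(- \frac{1}{8}\right) \left(-2\right) = 41 + 305 \cdot \frac{121}{4} = 41 + \frac{36905}{4} = \frac{37069}{4}$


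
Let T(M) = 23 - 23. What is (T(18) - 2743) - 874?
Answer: -3617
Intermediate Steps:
T(M) = 0
(T(18) - 2743) - 874 = (0 - 2743) - 874 = -2743 - 874 = -3617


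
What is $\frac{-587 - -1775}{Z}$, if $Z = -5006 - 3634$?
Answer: $- \frac{11}{80} \approx -0.1375$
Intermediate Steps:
$Z = -8640$
$\frac{-587 - -1775}{Z} = \frac{-587 - -1775}{-8640} = \left(-587 + 1775\right) \left(- \frac{1}{8640}\right) = 1188 \left(- \frac{1}{8640}\right) = - \frac{11}{80}$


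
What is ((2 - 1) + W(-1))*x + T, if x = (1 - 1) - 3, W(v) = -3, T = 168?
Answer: 174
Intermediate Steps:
x = -3 (x = 0 - 3 = -3)
((2 - 1) + W(-1))*x + T = ((2 - 1) - 3)*(-3) + 168 = (1 - 3)*(-3) + 168 = -2*(-3) + 168 = 6 + 168 = 174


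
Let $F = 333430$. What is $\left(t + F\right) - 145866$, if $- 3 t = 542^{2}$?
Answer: $\frac{268928}{3} \approx 89643.0$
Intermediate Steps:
$t = - \frac{293764}{3}$ ($t = - \frac{542^{2}}{3} = \left(- \frac{1}{3}\right) 293764 = - \frac{293764}{3} \approx -97921.0$)
$\left(t + F\right) - 145866 = \left(- \frac{293764}{3} + 333430\right) - 145866 = \frac{706526}{3} - 145866 = \frac{268928}{3}$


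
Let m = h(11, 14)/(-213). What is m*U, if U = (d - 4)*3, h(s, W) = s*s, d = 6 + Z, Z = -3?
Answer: 121/71 ≈ 1.7042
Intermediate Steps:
d = 3 (d = 6 - 3 = 3)
h(s, W) = s**2
U = -3 (U = (3 - 4)*3 = -1*3 = -3)
m = -121/213 (m = 11**2/(-213) = 121*(-1/213) = -121/213 ≈ -0.56808)
m*U = -121/213*(-3) = 121/71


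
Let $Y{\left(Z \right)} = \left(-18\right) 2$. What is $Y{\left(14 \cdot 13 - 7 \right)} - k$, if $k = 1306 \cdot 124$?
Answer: $-161980$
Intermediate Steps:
$Y{\left(Z \right)} = -36$
$k = 161944$
$Y{\left(14 \cdot 13 - 7 \right)} - k = -36 - 161944 = -161980$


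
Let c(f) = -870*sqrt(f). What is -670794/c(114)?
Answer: 111799*sqrt(114)/16530 ≈ 72.213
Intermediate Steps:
-670794/c(114) = -670794*(-sqrt(114)/99180) = -(-111799)*sqrt(114)/16530 = 111799*sqrt(114)/16530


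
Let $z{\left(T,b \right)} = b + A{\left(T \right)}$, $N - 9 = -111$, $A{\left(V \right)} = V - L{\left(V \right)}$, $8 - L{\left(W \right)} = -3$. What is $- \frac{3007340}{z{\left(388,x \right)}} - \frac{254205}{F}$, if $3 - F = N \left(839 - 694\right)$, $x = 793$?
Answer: $- \frac{1492833349}{576927} \approx -2587.6$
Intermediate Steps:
$L{\left(W \right)} = 11$ ($L{\left(W \right)} = 8 - -3 = 8 + 3 = 11$)
$A{\left(V \right)} = -11 + V$ ($A{\left(V \right)} = V - 11 = -11 + V$)
$N = -102$ ($N = 9 - 111 = -102$)
$z{\left(T,b \right)} = -11 + T + b$ ($z{\left(T,b \right)} = b + \left(-11 + T\right) = -11 + T + b$)
$F = 14793$ ($F = 3 - - 102 \left(839 - 694\right) = 3 - \left(-102\right) 145 = 3 - -14790 = 3 + 14790 = 14793$)
$- \frac{3007340}{z{\left(388,x \right)}} - \frac{254205}{F} = - \frac{3007340}{-11 + 388 + 793} - \frac{254205}{14793} = - \frac{3007340}{1170} - \frac{84735}{4931} = \left(-3007340\right) \frac{1}{1170} - \frac{84735}{4931} = - \frac{300734}{117} - \frac{84735}{4931} = - \frac{1492833349}{576927}$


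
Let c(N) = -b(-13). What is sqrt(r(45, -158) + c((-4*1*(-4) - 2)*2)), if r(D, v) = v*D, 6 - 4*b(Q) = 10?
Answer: I*sqrt(7109) ≈ 84.315*I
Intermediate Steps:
b(Q) = -1 (b(Q) = 3/2 - 1/4*10 = 3/2 - 5/2 = -1)
r(D, v) = D*v
c(N) = 1 (c(N) = -1*(-1) = 1)
sqrt(r(45, -158) + c((-4*1*(-4) - 2)*2)) = sqrt(45*(-158) + 1) = sqrt(-7110 + 1) = sqrt(-7109) = I*sqrt(7109)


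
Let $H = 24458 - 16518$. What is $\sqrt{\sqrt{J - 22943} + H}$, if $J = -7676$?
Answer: $\sqrt{7940 + i \sqrt{30619}} \approx 89.112 + 0.9818 i$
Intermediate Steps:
$H = 7940$ ($H = 24458 - 16518 = 7940$)
$\sqrt{\sqrt{J - 22943} + H} = \sqrt{\sqrt{-7676 - 22943} + 7940} = \sqrt{\sqrt{-30619} + 7940} = \sqrt{i \sqrt{30619} + 7940} = \sqrt{7940 + i \sqrt{30619}}$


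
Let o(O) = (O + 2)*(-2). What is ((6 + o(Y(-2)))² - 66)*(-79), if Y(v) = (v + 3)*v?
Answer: 2370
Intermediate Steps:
Y(v) = v*(3 + v) (Y(v) = (3 + v)*v = v*(3 + v))
o(O) = -4 - 2*O (o(O) = (2 + O)*(-2) = -4 - 2*O)
((6 + o(Y(-2)))² - 66)*(-79) = ((6 + (-4 - (-4)*(3 - 2)))² - 66)*(-79) = ((6 + (-4 - (-4)))² - 66)*(-79) = ((6 + (-4 - 2*(-2)))² - 66)*(-79) = ((6 + (-4 + 4))² - 66)*(-79) = ((6 + 0)² - 66)*(-79) = (6² - 66)*(-79) = (36 - 66)*(-79) = -30*(-79) = 2370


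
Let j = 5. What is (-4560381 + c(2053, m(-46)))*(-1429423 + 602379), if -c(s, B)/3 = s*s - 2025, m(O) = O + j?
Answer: 14224108935252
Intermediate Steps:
m(O) = 5 + O (m(O) = O + 5 = 5 + O)
c(s, B) = 6075 - 3*s² (c(s, B) = -3*(s*s - 2025) = -3*(s² - 2025) = -3*(-2025 + s²) = 6075 - 3*s²)
(-4560381 + c(2053, m(-46)))*(-1429423 + 602379) = (-4560381 + (6075 - 3*2053²))*(-1429423 + 602379) = (-4560381 + (6075 - 3*4214809))*(-827044) = (-4560381 + (6075 - 12644427))*(-827044) = (-4560381 - 12638352)*(-827044) = -17198733*(-827044) = 14224108935252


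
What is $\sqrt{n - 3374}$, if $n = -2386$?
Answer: $24 i \sqrt{10} \approx 75.895 i$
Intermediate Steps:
$\sqrt{n - 3374} = \sqrt{-2386 - 3374} = \sqrt{-5760} = 24 i \sqrt{10}$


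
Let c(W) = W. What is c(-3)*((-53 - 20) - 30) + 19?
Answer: 328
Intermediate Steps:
c(-3)*((-53 - 20) - 30) + 19 = -3*((-53 - 20) - 30) + 19 = -3*(-73 - 30) + 19 = -3*(-103) + 19 = 309 + 19 = 328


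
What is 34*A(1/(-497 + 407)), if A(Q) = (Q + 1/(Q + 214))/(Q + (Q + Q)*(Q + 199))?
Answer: 8536635/172888043 ≈ 0.049377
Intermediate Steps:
A(Q) = (Q + 1/(214 + Q))/(Q + 2*Q*(199 + Q)) (A(Q) = (Q + 1/(214 + Q))/(Q + (2*Q)*(199 + Q)) = (Q + 1/(214 + Q))/(Q + 2*Q*(199 + Q)))
34*A(1/(-497 + 407)) = 34*((1 + (1/(-497 + 407))**2 + 214/(-497 + 407))/((1/(-497 + 407))*(85386 + 2*(1/(-497 + 407))**2 + 827/(-497 + 407)))) = 34*((1 + (1/(-90))**2 + 214/(-90))/((1/(-90))*(85386 + 2*(1/(-90))**2 + 827/(-90)))) = 34*((1 + (-1/90)**2 + 214*(-1/90))/((-1/90)*(85386 + 2*(-1/90)**2 + 827*(-1/90)))) = 34*(-90*(1 + 1/8100 - 107/45)/(85386 + 2*(1/8100) - 827/90)) = 34*(-90*(-11159/8100)/(85386 + 1/4050 - 827/90)) = 34*(-90*(-11159/8100)/172888043/2025) = 34*(-90*2025/172888043*(-11159/8100)) = 34*(502155/345776086) = 8536635/172888043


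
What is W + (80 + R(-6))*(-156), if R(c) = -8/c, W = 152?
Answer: -12536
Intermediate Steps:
W + (80 + R(-6))*(-156) = 152 + (80 - 8/(-6))*(-156) = 152 + (80 - 8*(-⅙))*(-156) = 152 + (80 + 4/3)*(-156) = 152 + (244/3)*(-156) = 152 - 12688 = -12536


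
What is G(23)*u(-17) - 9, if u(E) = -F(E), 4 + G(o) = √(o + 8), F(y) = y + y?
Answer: -145 + 34*√31 ≈ 44.304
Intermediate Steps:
F(y) = 2*y
G(o) = -4 + √(8 + o) (G(o) = -4 + √(o + 8) = -4 + √(8 + o))
u(E) = -2*E
G(23)*u(-17) - 9 = (-4 + √(8 + 23))*(-2*(-17)) - 9 = (-4 + √31)*34 - 9 = (-136 + 34*√31) - 9 = -145 + 34*√31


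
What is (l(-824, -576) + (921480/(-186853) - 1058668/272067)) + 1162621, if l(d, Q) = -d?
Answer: 59145064119164231/50836535151 ≈ 1.1634e+6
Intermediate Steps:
(l(-824, -576) + (921480/(-186853) - 1058668/272067)) + 1162621 = (-1*(-824) + (921480/(-186853) - 1058668/272067)) + 1162621 = (824 + (921480*(-1/186853) - 1058668*1/272067)) + 1162621 = (824 + (-921480/186853 - 1058668/272067)) + 1162621 = (824 - 448519590964/50836535151) + 1162621 = 41440785373460/50836535151 + 1162621 = 59145064119164231/50836535151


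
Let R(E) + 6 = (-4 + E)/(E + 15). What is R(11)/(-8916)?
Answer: 149/231816 ≈ 0.00064275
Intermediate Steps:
R(E) = -6 + (-4 + E)/(15 + E) (R(E) = -6 + (-4 + E)/(E + 15) = -6 + (-4 + E)/(15 + E))
R(11)/(-8916) = ((-94 - 5*11)/(15 + 11))/(-8916) = ((-94 - 55)/26)*(-1/8916) = ((1/26)*(-149))*(-1/8916) = -149/26*(-1/8916) = 149/231816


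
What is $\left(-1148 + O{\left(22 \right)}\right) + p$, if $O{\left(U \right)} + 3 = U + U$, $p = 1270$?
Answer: $163$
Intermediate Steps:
$O{\left(U \right)} = -3 + 2 U$ ($O{\left(U \right)} = -3 + \left(U + U\right) = -3 + 2 U$)
$\left(-1148 + O{\left(22 \right)}\right) + p = \left(-1148 + \left(-3 + 2 \cdot 22\right)\right) + 1270 = \left(-1148 + \left(-3 + 44\right)\right) + 1270 = \left(-1148 + 41\right) + 1270 = -1107 + 1270 = 163$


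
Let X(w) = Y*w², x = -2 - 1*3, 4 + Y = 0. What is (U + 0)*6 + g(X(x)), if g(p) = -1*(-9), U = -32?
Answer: -183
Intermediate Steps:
Y = -4 (Y = -4 + 0 = -4)
x = -5 (x = -2 - 3 = -5)
X(w) = -4*w²
g(p) = 9
(U + 0)*6 + g(X(x)) = (-32 + 0)*6 + 9 = -32*6 + 9 = -192 + 9 = -183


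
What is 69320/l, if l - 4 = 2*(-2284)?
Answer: -17330/1141 ≈ -15.188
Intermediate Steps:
l = -4564 (l = 4 + 2*(-2284) = 4 - 4568 = -4564)
69320/l = 69320/(-4564) = 69320*(-1/4564) = -17330/1141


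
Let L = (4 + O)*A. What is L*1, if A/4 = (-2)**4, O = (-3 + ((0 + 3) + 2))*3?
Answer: 640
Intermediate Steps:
O = 6 (O = (-3 + (3 + 2))*3 = (-3 + 5)*3 = 2*3 = 6)
A = 64 (A = 4*(-2)**4 = 4*16 = 64)
L = 640 (L = (4 + 6)*64 = 10*64 = 640)
L*1 = 640*1 = 640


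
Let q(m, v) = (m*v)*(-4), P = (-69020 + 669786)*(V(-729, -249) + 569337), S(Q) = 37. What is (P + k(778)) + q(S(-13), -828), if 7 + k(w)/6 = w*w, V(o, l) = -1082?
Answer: 341392037536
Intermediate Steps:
P = 341388283330 (P = (-69020 + 669786)*(-1082 + 569337) = 600766*568255 = 341388283330)
k(w) = -42 + 6*w**2 (k(w) = -42 + 6*(w*w) = -42 + 6*w**2)
q(m, v) = -4*m*v
(P + k(778)) + q(S(-13), -828) = (341388283330 + (-42 + 6*778**2)) - 4*37*(-828) = (341388283330 + (-42 + 6*605284)) + 122544 = (341388283330 + (-42 + 3631704)) + 122544 = (341388283330 + 3631662) + 122544 = 341391914992 + 122544 = 341392037536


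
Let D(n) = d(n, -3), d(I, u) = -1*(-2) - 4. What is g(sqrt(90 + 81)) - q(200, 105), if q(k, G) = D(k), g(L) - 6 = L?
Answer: 8 + 3*sqrt(19) ≈ 21.077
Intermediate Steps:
d(I, u) = -2 (d(I, u) = 2 - 4 = -2)
g(L) = 6 + L
D(n) = -2
q(k, G) = -2
g(sqrt(90 + 81)) - q(200, 105) = (6 + sqrt(90 + 81)) - 1*(-2) = (6 + sqrt(171)) + 2 = (6 + 3*sqrt(19)) + 2 = 8 + 3*sqrt(19)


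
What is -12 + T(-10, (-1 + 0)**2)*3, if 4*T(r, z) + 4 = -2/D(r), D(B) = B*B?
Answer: -3003/200 ≈ -15.015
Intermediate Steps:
D(B) = B**2
T(r, z) = -1 - 1/(2*r**2) (T(r, z) = -1 + (-2/r**2)/4 = -1 - 1/(2*r**2))
-12 + T(-10, (-1 + 0)**2)*3 = -12 + (-1 - 1/2/(-10)**2)*3 = -12 + (-1 - 1/2*1/100)*3 = -12 + (-1 - 1/200)*3 = -12 - 201/200*3 = -12 - 603/200 = -3003/200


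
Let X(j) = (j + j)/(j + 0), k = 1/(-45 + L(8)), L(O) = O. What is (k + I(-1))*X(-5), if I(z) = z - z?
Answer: -2/37 ≈ -0.054054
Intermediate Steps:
k = -1/37 (k = 1/(-45 + 8) = 1/(-37) = -1/37 ≈ -0.027027)
I(z) = 0
X(j) = 2 (X(j) = (2*j)/j = 2)
(k + I(-1))*X(-5) = (-1/37 + 0)*2 = -1/37*2 = -2/37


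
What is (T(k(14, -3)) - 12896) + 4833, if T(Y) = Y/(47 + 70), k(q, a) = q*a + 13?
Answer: -943400/117 ≈ -8063.3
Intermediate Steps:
k(q, a) = 13 + a*q (k(q, a) = a*q + 13 = 13 + a*q)
T(Y) = Y/117
(T(k(14, -3)) - 12896) + 4833 = ((13 - 3*14)/117 - 12896) + 4833 = ((13 - 42)/117 - 12896) + 4833 = ((1/117)*(-29) - 12896) + 4833 = (-29/117 - 12896) + 4833 = -1508861/117 + 4833 = -943400/117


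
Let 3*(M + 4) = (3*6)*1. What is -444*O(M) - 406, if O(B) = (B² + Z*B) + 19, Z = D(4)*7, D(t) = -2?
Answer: 1814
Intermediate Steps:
M = 2 (M = -4 + ((3*6)*1)/3 = -4 + (18*1)/3 = -4 + (⅓)*18 = -4 + 6 = 2)
Z = -14 (Z = -2*7 = -14)
O(B) = 19 + B² - 14*B (O(B) = (B² - 14*B) + 19 = 19 + B² - 14*B)
-444*O(M) - 406 = -444*(19 + 2² - 14*2) - 406 = -444*(19 + 4 - 28) - 406 = -444*(-5) - 406 = 2220 - 406 = 1814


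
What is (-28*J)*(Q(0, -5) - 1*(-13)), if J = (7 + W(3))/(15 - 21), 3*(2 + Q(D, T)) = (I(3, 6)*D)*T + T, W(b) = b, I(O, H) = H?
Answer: 3920/9 ≈ 435.56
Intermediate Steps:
Q(D, T) = -2 + T/3 + 2*D*T (Q(D, T) = -2 + ((6*D)*T + T)/3 = -2 + (6*D*T + T)/3 = -2 + (T + 6*D*T)/3 = -2 + (T/3 + 2*D*T) = -2 + T/3 + 2*D*T)
J = -5/3 (J = (7 + 3)/(15 - 21) = 10/(-6) = 10*(-1/6) = -5/3 ≈ -1.6667)
(-28*J)*(Q(0, -5) - 1*(-13)) = (-28*(-5/3))*((-2 + (1/3)*(-5) + 2*0*(-5)) - 1*(-13)) = 140*((-2 - 5/3 + 0) + 13)/3 = 140*(-11/3 + 13)/3 = (140/3)*(28/3) = 3920/9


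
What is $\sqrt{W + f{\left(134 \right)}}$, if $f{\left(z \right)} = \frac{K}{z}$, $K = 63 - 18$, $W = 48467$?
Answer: $\frac{\sqrt{870279482}}{134} \approx 220.15$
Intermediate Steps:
$K = 45$ ($K = 63 - 18 = 45$)
$f{\left(z \right)} = \frac{45}{z}$
$\sqrt{W + f{\left(134 \right)}} = \sqrt{48467 + \frac{45}{134}} = \sqrt{\frac{6494623}{134}} = \frac{\sqrt{870279482}}{134}$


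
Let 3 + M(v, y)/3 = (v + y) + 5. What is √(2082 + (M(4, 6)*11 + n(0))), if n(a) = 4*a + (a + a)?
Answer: √2478 ≈ 49.780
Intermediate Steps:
M(v, y) = 6 + 3*v + 3*y (M(v, y) = -9 + 3*((v + y) + 5) = -9 + 3*(5 + v + y) = -9 + (15 + 3*v + 3*y) = 6 + 3*v + 3*y)
n(a) = 6*a (n(a) = 4*a + 2*a = 6*a)
√(2082 + (M(4, 6)*11 + n(0))) = √(2082 + ((6 + 3*4 + 3*6)*11 + 6*0)) = √(2082 + ((6 + 12 + 18)*11 + 0)) = √(2082 + (36*11 + 0)) = √(2082 + (396 + 0)) = √(2082 + 396) = √2478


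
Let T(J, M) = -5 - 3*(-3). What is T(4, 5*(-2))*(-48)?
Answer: -192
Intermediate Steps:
T(J, M) = 4 (T(J, M) = -5 + 9 = 4)
T(4, 5*(-2))*(-48) = 4*(-48) = -192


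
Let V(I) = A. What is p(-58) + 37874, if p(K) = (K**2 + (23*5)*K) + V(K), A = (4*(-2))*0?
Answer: 34568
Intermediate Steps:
A = 0 (A = -8*0 = 0)
V(I) = 0
p(K) = K**2 + 115*K (p(K) = (K**2 + (23*5)*K) + 0 = (K**2 + 115*K) + 0 = K**2 + 115*K)
p(-58) + 37874 = -58*(115 - 58) + 37874 = -58*57 + 37874 = -3306 + 37874 = 34568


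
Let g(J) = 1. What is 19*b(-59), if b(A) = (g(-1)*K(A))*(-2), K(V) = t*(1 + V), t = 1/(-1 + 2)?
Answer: 2204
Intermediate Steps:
t = 1 (t = 1/1 = 1)
K(V) = 1 + V (K(V) = 1*(1 + V) = 1 + V)
b(A) = -2 - 2*A (b(A) = (1*(1 + A))*(-2) = (1 + A)*(-2) = -2 - 2*A)
19*b(-59) = 19*(-2 - 2*(-59)) = 19*(-2 + 118) = 19*116 = 2204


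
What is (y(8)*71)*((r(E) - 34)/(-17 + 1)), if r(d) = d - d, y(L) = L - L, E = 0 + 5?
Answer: 0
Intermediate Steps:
E = 5
y(L) = 0
r(d) = 0
(y(8)*71)*((r(E) - 34)/(-17 + 1)) = (0*71)*((0 - 34)/(-17 + 1)) = 0*(-34/(-16)) = 0*(-34*(-1/16)) = 0*(17/8) = 0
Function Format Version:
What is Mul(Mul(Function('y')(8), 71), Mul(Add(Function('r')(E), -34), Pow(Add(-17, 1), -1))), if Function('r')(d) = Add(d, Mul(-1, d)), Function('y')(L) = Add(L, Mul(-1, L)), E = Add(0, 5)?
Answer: 0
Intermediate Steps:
E = 5
Function('y')(L) = 0
Function('r')(d) = 0
Mul(Mul(Function('y')(8), 71), Mul(Add(Function('r')(E), -34), Pow(Add(-17, 1), -1))) = Mul(Mul(0, 71), Mul(Add(0, -34), Pow(Add(-17, 1), -1))) = Mul(0, Mul(-34, Pow(-16, -1))) = Mul(0, Mul(-34, Rational(-1, 16))) = Mul(0, Rational(17, 8)) = 0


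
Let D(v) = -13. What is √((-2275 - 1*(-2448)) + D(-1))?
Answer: 4*√10 ≈ 12.649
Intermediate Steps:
√((-2275 - 1*(-2448)) + D(-1)) = √((-2275 - 1*(-2448)) - 13) = √((-2275 + 2448) - 13) = √(173 - 13) = √160 = 4*√10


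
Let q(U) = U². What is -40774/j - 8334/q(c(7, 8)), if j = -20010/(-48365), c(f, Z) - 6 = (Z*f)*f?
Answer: -538583312561/5464938 ≈ -98553.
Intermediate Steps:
c(f, Z) = 6 + Z*f² (c(f, Z) = 6 + (Z*f)*f = 6 + Z*f²)
j = 4002/9673 (j = -20010*(-1/48365) = 4002/9673 ≈ 0.41373)
-40774/j - 8334/q(c(7, 8)) = -40774/4002/9673 - 8334/(6 + 8*7²)² = -40774*9673/4002 - 8334/(6 + 8*49)² = -6800119/69 - 8334/(6 + 392)² = -6800119/69 - 8334/(398²) = -6800119/69 - 8334/158404 = -6800119/69 - 8334*1/158404 = -6800119/69 - 4167/79202 = -538583312561/5464938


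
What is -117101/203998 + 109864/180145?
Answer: 1316876627/36749219710 ≈ 0.035834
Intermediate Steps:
-117101/203998 + 109864/180145 = 1316876627/36749219710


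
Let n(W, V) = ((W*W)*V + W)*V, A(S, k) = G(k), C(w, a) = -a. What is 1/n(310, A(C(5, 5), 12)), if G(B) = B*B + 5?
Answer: 1/2133562290 ≈ 4.6870e-10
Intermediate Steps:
G(B) = 5 + B² (G(B) = B² + 5 = 5 + B²)
A(S, k) = 5 + k²
n(W, V) = V*(W + V*W²) (n(W, V) = (W²*V + W)*V = (V*W² + W)*V = (W + V*W²)*V = V*(W + V*W²))
1/n(310, A(C(5, 5), 12)) = 1/((5 + 12²)*310*(1 + (5 + 12²)*310)) = 1/((5 + 144)*310*(1 + (5 + 144)*310)) = 1/(149*310*(1 + 149*310)) = 1/(149*310*(1 + 46190)) = 1/(149*310*46191) = 1/2133562290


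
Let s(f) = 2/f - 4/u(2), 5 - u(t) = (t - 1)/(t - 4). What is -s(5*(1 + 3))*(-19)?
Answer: -1311/110 ≈ -11.918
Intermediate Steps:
u(t) = 5 - (-1 + t)/(-4 + t) (u(t) = 5 - (t - 1)/(t - 4) = 5 - (-1 + t)/(-4 + t))
s(f) = -8/11 + 2/f (s(f) = 2/f - 4*(-4 + 2)/(-19 + 4*2) = 2/f - 4*(-2/(-19 + 8)) = 2/f - 4/((-1/2*(-11))) = 2/f - 4/11/2 = 2/f - 4*2/11 = 2/f - 8/11 = -8/11 + 2/f)
-s(5*(1 + 3))*(-19) = -(-8/11 + 2/((5*(1 + 3))))*(-19) = -(-8/11 + 2/((5*4)))*(-19) = -(-8/11 + 2/20)*(-19) = -(-8/11 + 2*(1/20))*(-19) = -(-8/11 + 1/10)*(-19) = -1*(-69/110)*(-19) = (69/110)*(-19) = -1311/110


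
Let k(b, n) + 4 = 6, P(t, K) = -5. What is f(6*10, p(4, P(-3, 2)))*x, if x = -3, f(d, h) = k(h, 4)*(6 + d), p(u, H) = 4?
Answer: -396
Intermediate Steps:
k(b, n) = 2 (k(b, n) = -4 + 6 = 2)
f(d, h) = 12 + 2*d (f(d, h) = 2*(6 + d) = 12 + 2*d)
f(6*10, p(4, P(-3, 2)))*x = (12 + 2*(6*10))*(-3) = (12 + 2*60)*(-3) = (12 + 120)*(-3) = 132*(-3) = -396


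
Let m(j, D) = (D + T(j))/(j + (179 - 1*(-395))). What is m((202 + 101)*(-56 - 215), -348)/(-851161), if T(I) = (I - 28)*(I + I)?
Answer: 13489687518/69402816779 ≈ 0.19437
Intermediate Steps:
T(I) = 2*I*(-28 + I) (T(I) = (-28 + I)*(2*I) = 2*I*(-28 + I))
m(j, D) = (D + 2*j*(-28 + j))/(574 + j) (m(j, D) = (D + 2*j*(-28 + j))/(j + (179 - 1*(-395))) = (D + 2*j*(-28 + j))/(j + (179 + 395)) = (D + 2*j*(-28 + j))/(j + 574) = (D + 2*j*(-28 + j))/(574 + j))
m((202 + 101)*(-56 - 215), -348)/(-851161) = ((-348 + 2*((202 + 101)*(-56 - 215))*(-28 + (202 + 101)*(-56 - 215)))/(574 + (202 + 101)*(-56 - 215)))/(-851161) = ((-348 + 2*(303*(-271))*(-28 + 303*(-271)))/(574 + 303*(-271)))*(-1/851161) = ((-348 + 2*(-82113)*(-28 - 82113))/(574 - 82113))*(-1/851161) = ((-348 + 2*(-82113)*(-82141))/(-81539))*(-1/851161) = -(-348 + 13489687866)/81539*(-1/851161) = -1/81539*13489687518*(-1/851161) = -13489687518/81539*(-1/851161) = 13489687518/69402816779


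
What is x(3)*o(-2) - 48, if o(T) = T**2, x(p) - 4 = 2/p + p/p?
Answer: -76/3 ≈ -25.333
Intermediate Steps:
x(p) = 5 + 2/p (x(p) = 4 + (2/p + p/p) = 4 + (2/p + 1) = 4 + (1 + 2/p) = 5 + 2/p)
x(3)*o(-2) - 48 = (5 + 2/3)*(-2)**2 - 48 = (5 + 2*(1/3))*4 - 48 = (5 + 2/3)*4 - 48 = (17/3)*4 - 48 = 68/3 - 48 = -76/3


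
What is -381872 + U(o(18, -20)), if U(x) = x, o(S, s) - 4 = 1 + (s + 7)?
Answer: -381880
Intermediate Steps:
o(S, s) = 12 + s (o(S, s) = 4 + (1 + (s + 7)) = 4 + (1 + (7 + s)) = 4 + (8 + s) = 12 + s)
-381872 + U(o(18, -20)) = -381872 + (12 - 20) = -381872 - 8 = -381880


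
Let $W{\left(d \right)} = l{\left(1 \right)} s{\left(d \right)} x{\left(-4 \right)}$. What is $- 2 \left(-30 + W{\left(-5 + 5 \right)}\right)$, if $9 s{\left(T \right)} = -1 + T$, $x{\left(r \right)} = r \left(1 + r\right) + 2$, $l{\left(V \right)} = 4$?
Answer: $\frac{652}{9} \approx 72.444$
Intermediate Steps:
$x{\left(r \right)} = 2 + r \left(1 + r\right)$
$s{\left(T \right)} = - \frac{1}{9} + \frac{T}{9}$ ($s{\left(T \right)} = \frac{-1 + T}{9} = - \frac{1}{9} + \frac{T}{9}$)
$W{\left(d \right)} = - \frac{56}{9} + \frac{56 d}{9}$ ($W{\left(d \right)} = 4 \left(- \frac{1}{9} + \frac{d}{9}\right) \left(2 - 4 + \left(-4\right)^{2}\right) = \left(- \frac{4}{9} + \frac{4 d}{9}\right) \left(2 - 4 + 16\right) = \left(- \frac{4}{9} + \frac{4 d}{9}\right) 14 = - \frac{56}{9} + \frac{56 d}{9}$)
$- 2 \left(-30 + W{\left(-5 + 5 \right)}\right) = - 2 \left(-30 - \left(\frac{56}{9} - \frac{56 \left(-5 + 5\right)}{9}\right)\right) = - 2 \left(-30 + \left(- \frac{56}{9} + \frac{56}{9} \cdot 0\right)\right) = - 2 \left(-30 + \left(- \frac{56}{9} + 0\right)\right) = - 2 \left(-30 - \frac{56}{9}\right) = \left(-2\right) \left(- \frac{326}{9}\right) = \frac{652}{9}$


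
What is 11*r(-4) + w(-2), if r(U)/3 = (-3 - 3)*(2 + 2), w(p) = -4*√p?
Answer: -792 - 4*I*√2 ≈ -792.0 - 5.6569*I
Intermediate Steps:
r(U) = -72 (r(U) = 3*((-3 - 3)*(2 + 2)) = 3*(-6*4) = 3*(-24) = -72)
11*r(-4) + w(-2) = 11*(-72) - 4*I*√2 = -792 - 4*I*√2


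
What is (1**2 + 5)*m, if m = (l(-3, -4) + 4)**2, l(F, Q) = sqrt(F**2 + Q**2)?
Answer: 486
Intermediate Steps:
m = 81 (m = (sqrt((-3)**2 + (-4)**2) + 4)**2 = (sqrt(9 + 16) + 4)**2 = (sqrt(25) + 4)**2 = (5 + 4)**2 = 9**2 = 81)
(1**2 + 5)*m = (1**2 + 5)*81 = (1 + 5)*81 = 6*81 = 486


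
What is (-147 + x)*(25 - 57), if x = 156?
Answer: -288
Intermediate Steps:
(-147 + x)*(25 - 57) = (-147 + 156)*(25 - 57) = 9*(-32) = -288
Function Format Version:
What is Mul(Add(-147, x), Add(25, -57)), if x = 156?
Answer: -288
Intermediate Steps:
Mul(Add(-147, x), Add(25, -57)) = Mul(Add(-147, 156), Add(25, -57)) = Mul(9, -32) = -288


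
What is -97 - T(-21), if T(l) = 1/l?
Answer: -2036/21 ≈ -96.952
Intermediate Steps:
-97 - T(-21) = -97 - 1/(-21) = -97 - 1*(-1/21) = -97 + 1/21 = -2036/21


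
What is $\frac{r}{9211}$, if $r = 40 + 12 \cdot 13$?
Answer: $\frac{196}{9211} \approx 0.021279$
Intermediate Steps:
$r = 196$ ($r = 40 + 156 = 196$)
$\frac{r}{9211} = \frac{196}{9211}$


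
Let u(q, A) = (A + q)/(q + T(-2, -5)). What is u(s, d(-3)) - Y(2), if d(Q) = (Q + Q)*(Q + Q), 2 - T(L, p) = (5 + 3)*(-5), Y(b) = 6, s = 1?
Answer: -221/43 ≈ -5.1395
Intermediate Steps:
T(L, p) = 42 (T(L, p) = 2 - (5 + 3)*(-5) = 2 - 8*(-5) = 2 - 1*(-40) = 2 + 40 = 42)
d(Q) = 4*Q**2 (d(Q) = (2*Q)*(2*Q) = 4*Q**2)
u(q, A) = (A + q)/(42 + q) (u(q, A) = (A + q)/(q + 42) = (A + q)/(42 + q))
u(s, d(-3)) - Y(2) = (4*(-3)**2 + 1)/(42 + 1) - 1*6 = (4*9 + 1)/43 - 6 = (36 + 1)/43 - 6 = (1/43)*37 - 6 = 37/43 - 6 = -221/43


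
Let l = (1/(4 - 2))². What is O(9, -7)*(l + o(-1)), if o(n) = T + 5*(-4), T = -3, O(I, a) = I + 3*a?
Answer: 273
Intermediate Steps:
l = ¼ (l = (1/2)² = (½)² = ¼ ≈ 0.25000)
o(n) = -23 (o(n) = -3 + 5*(-4) = -3 - 20 = -23)
O(9, -7)*(l + o(-1)) = (9 + 3*(-7))*(¼ - 23) = (9 - 21)*(-91/4) = -12*(-91/4) = 273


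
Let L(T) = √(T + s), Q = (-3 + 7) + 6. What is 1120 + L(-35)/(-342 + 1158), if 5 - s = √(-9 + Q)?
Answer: 1120 + I*√31/816 ≈ 1120.0 + 0.0068232*I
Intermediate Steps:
Q = 10 (Q = 4 + 6 = 10)
s = 4 (s = 5 - √(-9 + 10) = 5 - √1 = 5 - 1*1 = 5 - 1 = 4)
L(T) = √(4 + T) (L(T) = √(T + 4) = √(4 + T))
1120 + L(-35)/(-342 + 1158) = 1120 + √(4 - 35)/(-342 + 1158) = 1120 + √(-31)/816 = 1120 + (I*√31)/816 = 1120 + I*√31/816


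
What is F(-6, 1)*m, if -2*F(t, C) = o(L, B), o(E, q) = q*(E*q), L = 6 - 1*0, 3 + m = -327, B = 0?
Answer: 0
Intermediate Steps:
m = -330 (m = -3 - 327 = -330)
L = 6 (L = 6 + 0 = 6)
o(E, q) = E*q²
F(t, C) = 0 (F(t, C) = -3*0² = -3*0 = -½*0 = 0)
F(-6, 1)*m = 0*(-330) = 0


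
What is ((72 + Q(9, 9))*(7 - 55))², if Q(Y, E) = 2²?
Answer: 13307904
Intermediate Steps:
Q(Y, E) = 4
((72 + Q(9, 9))*(7 - 55))² = ((72 + 4)*(7 - 55))² = (76*(-48))² = (-3648)² = 13307904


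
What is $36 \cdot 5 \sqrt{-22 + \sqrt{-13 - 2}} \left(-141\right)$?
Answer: $- 25380 \sqrt{-22 + i \sqrt{15}} \approx -10438.0 - 1.195 \cdot 10^{5} i$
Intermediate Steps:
$36 \cdot 5 \sqrt{-22 + \sqrt{-13 - 2}} \left(-141\right) = 36 \cdot 5 \sqrt{-22 + \sqrt{-15}} \left(-141\right) = 36 \cdot 5 \sqrt{-22 + i \sqrt{15}} \left(-141\right) = 180 \sqrt{-22 + i \sqrt{15}} \left(-141\right) = - 25380 \sqrt{-22 + i \sqrt{15}}$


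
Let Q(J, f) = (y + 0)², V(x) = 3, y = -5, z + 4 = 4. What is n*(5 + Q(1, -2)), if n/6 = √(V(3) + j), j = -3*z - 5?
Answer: 180*I*√2 ≈ 254.56*I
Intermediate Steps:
z = 0 (z = -4 + 4 = 0)
j = -5 (j = -3*0 - 5 = 0 - 5 = -5)
Q(J, f) = 25 (Q(J, f) = (-5 + 0)² = (-5)² = 25)
n = 6*I*√2 (n = 6*√(3 - 5) = 6*√(-2) = 6*(I*√2) = 6*I*√2 ≈ 8.4853*I)
n*(5 + Q(1, -2)) = (6*I*√2)*(5 + 25) = (6*I*√2)*30 = 180*I*√2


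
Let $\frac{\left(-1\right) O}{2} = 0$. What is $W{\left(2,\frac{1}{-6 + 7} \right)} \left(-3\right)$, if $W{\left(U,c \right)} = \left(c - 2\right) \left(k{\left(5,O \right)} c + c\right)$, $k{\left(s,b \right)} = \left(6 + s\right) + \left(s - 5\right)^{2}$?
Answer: $36$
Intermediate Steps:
$O = 0$ ($O = \left(-2\right) 0 = 0$)
$k{\left(s,b \right)} = 6 + s + \left(-5 + s\right)^{2}$ ($k{\left(s,b \right)} = \left(6 + s\right) + \left(-5 + s\right)^{2} = 6 + s + \left(-5 + s\right)^{2}$)
$W{\left(U,c \right)} = 12 c \left(-2 + c\right)$ ($W{\left(U,c \right)} = \left(c - 2\right) \left(\left(6 + 5 + \left(-5 + 5\right)^{2}\right) c + c\right) = \left(-2 + c\right) \left(\left(6 + 5 + 0^{2}\right) c + c\right) = \left(-2 + c\right) \left(\left(6 + 5 + 0\right) c + c\right) = \left(-2 + c\right) \left(11 c + c\right) = \left(-2 + c\right) 12 c = 12 c \left(-2 + c\right)$)
$W{\left(2,\frac{1}{-6 + 7} \right)} \left(-3\right) = \frac{12 \left(-2 + \frac{1}{-6 + 7}\right)}{-6 + 7} \left(-3\right) = \frac{12 \left(-2 + 1^{-1}\right)}{1} \left(-3\right) = 12 \cdot 1 \left(-2 + 1\right) \left(-3\right) = 12 \cdot 1 \left(-1\right) \left(-3\right) = \left(-12\right) \left(-3\right) = 36$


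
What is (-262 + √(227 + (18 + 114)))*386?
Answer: -101132 + 386*√359 ≈ -93818.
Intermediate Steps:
(-262 + √(227 + (18 + 114)))*386 = (-262 + √(227 + 132))*386 = (-262 + √359)*386 = -101132 + 386*√359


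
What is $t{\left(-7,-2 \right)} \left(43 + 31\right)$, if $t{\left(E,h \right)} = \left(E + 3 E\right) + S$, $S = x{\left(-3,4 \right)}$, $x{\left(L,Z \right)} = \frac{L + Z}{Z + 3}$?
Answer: $- \frac{14430}{7} \approx -2061.4$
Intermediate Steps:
$x{\left(L,Z \right)} = \frac{L + Z}{3 + Z}$
$S = \frac{1}{7}$ ($S = \frac{-3 + 4}{3 + 4} = \frac{1}{7} \cdot 1 = \frac{1}{7} \approx 0.14286$)
$t{\left(E,h \right)} = \frac{1}{7} + 4 E$ ($t{\left(E,h \right)} = \left(E + 3 E\right) + \frac{1}{7} = 4 E + \frac{1}{7} = \frac{1}{7} + 4 E$)
$t{\left(-7,-2 \right)} \left(43 + 31\right) = \left(\frac{1}{7} + 4 \left(-7\right)\right) \left(43 + 31\right) = \left(\frac{1}{7} - 28\right) 74 = \left(- \frac{195}{7}\right) 74 = - \frac{14430}{7}$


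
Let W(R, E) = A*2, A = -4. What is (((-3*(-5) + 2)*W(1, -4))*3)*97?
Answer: -39576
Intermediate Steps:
W(R, E) = -8 (W(R, E) = -4*2 = -8)
(((-3*(-5) + 2)*W(1, -4))*3)*97 = (((-3*(-5) + 2)*(-8))*3)*97 = (((15 + 2)*(-8))*3)*97 = ((17*(-8))*3)*97 = -136*3*97 = -408*97 = -39576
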